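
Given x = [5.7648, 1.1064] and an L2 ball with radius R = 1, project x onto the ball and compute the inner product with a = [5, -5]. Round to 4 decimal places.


Step 1: Compute ||x|| (intermediates to 6 decimals).
||x|| = sqrt(5.7648^2 + 1.1064^2) = 5.870012
Step 2: Project.
Since ||x|| > R, scale = R/||x|| = 1/5.870012 = 0.170357, proj(x) = scale * x
proj(x) = [0.982074, 0.188483]
Step 3: Dot product.
a^T * proj(x) = 5*0.982074 - 5*0.188483 = 3.968


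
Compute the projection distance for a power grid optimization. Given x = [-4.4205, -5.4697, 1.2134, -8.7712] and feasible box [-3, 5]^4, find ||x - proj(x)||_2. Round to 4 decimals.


Project each component onto [-3, 5].
clip(-4.4205) = -3.0, clip(-5.4697) = -3.0, clip(1.2134) = 1.2134, clip(-8.7712) = -3.0
Projection = [-3.0, -3.0, 1.2134, -3.0]
Squared diffs: [2.0178, 6.0994, 0.0, 33.3067]
Distance = sqrt(41.4239) = 6.4361


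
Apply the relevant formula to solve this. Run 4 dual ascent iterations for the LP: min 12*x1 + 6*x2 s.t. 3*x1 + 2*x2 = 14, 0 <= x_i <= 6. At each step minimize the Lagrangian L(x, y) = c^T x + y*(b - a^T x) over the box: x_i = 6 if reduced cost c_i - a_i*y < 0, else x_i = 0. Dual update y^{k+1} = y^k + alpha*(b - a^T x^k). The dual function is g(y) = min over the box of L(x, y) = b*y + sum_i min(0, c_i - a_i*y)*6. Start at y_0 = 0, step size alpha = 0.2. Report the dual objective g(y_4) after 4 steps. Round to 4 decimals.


Dual ascent for LP: min 12*x1 + 6*x2, 3*x1 + 2*x2 = 14, 0 <= x_i <= 6
Step 1: y^k = 0.0, reduced costs: (12.0, 6.0)
  x^k = (0.0, 0.0), subgradient = b - a^T x = 14.0
  y^{k+1} = 0.0 + 0.2*14.0 = 2.8
Step 2: y^k = 2.8, reduced costs: (3.6, 0.4)
  x^k = (0.0, 0.0), subgradient = b - a^T x = 14.0
  y^{k+1} = 2.8 + 0.2*14.0 = 5.6
Step 3: y^k = 5.6, reduced costs: (-4.8, -5.2)
  x^k = (6.0, 6.0), subgradient = b - a^T x = -16.0
  y^{k+1} = 5.6 + 0.2*-16.0 = 2.4
Step 4: y^k = 2.4, reduced costs: (4.8, 1.2)
  x^k = (0.0, 0.0), subgradient = b - a^T x = 14.0
  y^{k+1} = 2.4 + 0.2*14.0 = 5.2
Dual objective at y_4 = 5.2: reduced costs (-3.6, -4.4), box minimizer x = (6.0, 6.0)
g(y_4) = b*y + (c1 - a1*y)*x1 + (c2 - a2*y)*x2 = 14*5.2 + (-3.6)*6.0 + (-4.4)*6.0 = 72.8 - 21.6 - 26.4 = 24.8


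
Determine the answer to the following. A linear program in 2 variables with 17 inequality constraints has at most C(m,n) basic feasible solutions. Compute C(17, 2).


Each vertex corresponds to some choice of n active constraints out of m, so the number of vertices is at most C(m, n) = m! / (n!(m-n)!).
m = 17, n = 2
Numerator: 17 * 16
Denominator: 2! = 2
C(17, 2) = 136


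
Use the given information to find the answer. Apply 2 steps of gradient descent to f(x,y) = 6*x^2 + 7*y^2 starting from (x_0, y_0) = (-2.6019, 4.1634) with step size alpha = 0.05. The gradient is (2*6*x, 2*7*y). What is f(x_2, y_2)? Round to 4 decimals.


Gradient descent on f(x,y) = 6*x^2 + 7*y^2.
Starting point: (-2.6019, 4.1634), alpha = 0.05
Step 1: grad_x = 2*6*-2.6019 = -31.2228, grad_y = 2*7*4.1634 = 58.2876
  x_1 = -2.6019 - 0.05*-31.2228 = -1.0408
  y_1 = 4.1634 - 0.05*58.2876 = 1.249
Step 2: grad_x = 2*6*-1.0408 = -12.4891, grad_y = 2*7*1.249 = 17.4863
  x_2 = -1.0408 - 0.05*-12.4891 = -0.4163
  y_2 = 1.249 - 0.05*17.4863 = 0.3747
f(-0.4163, 0.3747) = 6*(-0.4163)^2 + 7*0.3747^2 = 2.0227


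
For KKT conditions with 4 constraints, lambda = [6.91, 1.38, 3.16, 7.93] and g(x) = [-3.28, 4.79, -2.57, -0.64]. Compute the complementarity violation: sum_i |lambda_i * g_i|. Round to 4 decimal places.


KKT complementary slackness check:
lambda_1 * g_1 = 6.91 * -3.28 = -22.6648
lambda_2 * g_2 = 1.38 * 4.79 = 6.6102
lambda_3 * g_3 = 3.16 * -2.57 = -8.1212
lambda_4 * g_4 = 7.93 * -0.64 = -5.0752
Total violation = 22.6648 + 6.6102 + 8.1212 + 5.0752 = 42.4714


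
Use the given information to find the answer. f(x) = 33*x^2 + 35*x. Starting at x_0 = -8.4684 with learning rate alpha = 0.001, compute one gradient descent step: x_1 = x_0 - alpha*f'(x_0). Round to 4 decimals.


We compute the gradient at x_0 and apply the update.
f'(x) = 66*x + 35
f'(-8.4684) = 66*-8.4684 + 35 = -523.9144
x_1 = -8.4684 - 0.001*-523.9144 = -7.9445


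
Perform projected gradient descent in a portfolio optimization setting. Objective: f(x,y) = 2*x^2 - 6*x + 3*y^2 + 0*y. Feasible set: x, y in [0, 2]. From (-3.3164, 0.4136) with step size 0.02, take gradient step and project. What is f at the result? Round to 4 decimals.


Step 1: Compute gradient at (-3.3164, 0.4136).
grad_x = 2*2*-3.3164 - 6 = -19.2656
grad_y = 2*3*0.4136 + 0 = 2.4816
Step 2: Gradient step.
x_raw = -3.3164 - 0.02*-19.2656 = -2.9311
y_raw = 0.4136 - 0.02*2.4816 = 0.364
Step 3: Project onto [0, 2].
x_proj = clip(-2.9311) = 0.0
y_proj = clip(0.364) = 0.364
Step 4: Evaluate f.
f(0.0, 0.364) = 0.3974


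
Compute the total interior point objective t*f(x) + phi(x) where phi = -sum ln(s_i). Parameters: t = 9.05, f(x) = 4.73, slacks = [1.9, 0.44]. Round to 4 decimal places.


Step 1: Compute log-barrier.
ln values: [0.6419, -0.821]
phi = -(0.6419 - 0.821) = 0.1791
Step 2: Compute augmented objective.
t*f(x) = 9.05*4.73 = 42.8065
Total = 42.8065 + 0.1791 = 42.9856


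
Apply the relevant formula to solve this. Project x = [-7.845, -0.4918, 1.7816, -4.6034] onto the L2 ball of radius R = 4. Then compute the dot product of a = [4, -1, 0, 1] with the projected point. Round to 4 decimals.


Step 1: Compute ||x|| (intermediates to 6 decimals).
||x|| = sqrt((-7.845)^2 + (-0.4918)^2 + 1.7816^2 + (-4.6034)^2) = 9.281772
Step 2: Project.
Since ||x|| > R, scale = R/||x|| = 4/9.281772 = 0.430952, proj(x) = scale * x
proj(x) = [-3.380818, -0.211942, 0.767784, -1.983844]
Step 3: Dot product.
a^T * proj(x) = 4*(-3.380818) - 1*(-0.211942) + 0*0.767784 + 1*(-1.983844) = -15.2952


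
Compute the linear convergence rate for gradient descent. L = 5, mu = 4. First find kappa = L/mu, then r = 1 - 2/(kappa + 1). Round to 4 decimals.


Step 1: Compute the condition number.
kappa = L/mu = 5/4 = 1.25
Step 2: Compute the convergence rate.
r = 1 - 2/(kappa + 1) = 1 - 2*mu/(L + mu) = (L - mu)/(L + mu) = 1/9 = 0.1111


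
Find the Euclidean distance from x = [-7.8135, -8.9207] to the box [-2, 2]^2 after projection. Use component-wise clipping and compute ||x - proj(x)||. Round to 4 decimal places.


Project each component onto [-2, 2].
clip(-7.8135) = -2.0, clip(-8.9207) = -2.0
Projection = [-2.0, -2.0]
Squared diffs: [33.7968, 47.8961]
Distance = sqrt(81.6929) = 9.0384


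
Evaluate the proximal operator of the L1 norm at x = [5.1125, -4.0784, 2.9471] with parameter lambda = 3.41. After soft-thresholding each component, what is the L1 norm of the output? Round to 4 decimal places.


Soft-thresholding with lambda = 3.41:
prox(5.1125) = sign(5.1125)*max(|5.1125| - 3.41, 0) = 1.7025
prox(-4.0784) = sign(-4.0784)*max(|-4.0784| - 3.41, 0) = -0.6684
prox(2.9471) = sign(2.9471)*max(|2.9471| - 3.41, 0) = 0.0
prox(x) = [1.7025, -0.6684, 0.0]
||prox(x)||_1 = 1.7025 + 0.6684 + 0.0 = 2.3709


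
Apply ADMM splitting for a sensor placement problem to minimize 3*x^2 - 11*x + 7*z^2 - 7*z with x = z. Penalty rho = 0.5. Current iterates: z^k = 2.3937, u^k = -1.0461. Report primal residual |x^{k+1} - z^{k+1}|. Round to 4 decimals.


ADMM iteration with rho = 0.5, z^k = 2.3937, u^k = -1.0461
Step 1: x-update.
Minimize 3*x^2 - 11*x + (0.5/2)*(x - 2.3937 - 1.0461)^2
FOC: (2*3 + 0.5)*x = 11 + 0.5*(2.3937 + 1.0461)
x^{k+1} = 1.9569
Step 2: z-update.
Minimize 7*z^2 - 7*z + (0.5/2)*(1.9569 - z - 1.0461)^2
FOC: (2*7 + 0.5)*z = 7 + 0.5*(1.9569 - 1.0461)
z^{k+1} = 0.5142
Step 3: u-update.
u^{k+1} = -1.0461 + 1.9569 - 0.5142 = 0.3966
Step 4: Primal residual = |1.9569 - 0.5142| = 1.4427


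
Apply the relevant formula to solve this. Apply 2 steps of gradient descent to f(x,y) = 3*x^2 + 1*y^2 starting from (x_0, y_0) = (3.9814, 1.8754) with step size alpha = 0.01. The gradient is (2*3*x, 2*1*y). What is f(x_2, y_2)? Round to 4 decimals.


Gradient descent on f(x,y) = 3*x^2 + 1*y^2.
Starting point: (3.9814, 1.8754), alpha = 0.01
Step 1: grad_x = 2*3*3.9814 = 23.8884, grad_y = 2*1*1.8754 = 3.7508
  x_1 = 3.9814 - 0.01*23.8884 = 3.7425
  y_1 = 1.8754 - 0.01*3.7508 = 1.8379
Step 2: grad_x = 2*3*3.7425 = 22.4551, grad_y = 2*1*1.8379 = 3.6758
  x_2 = 3.7425 - 0.01*22.4551 = 3.518
  y_2 = 1.8379 - 0.01*3.6758 = 1.8011
f(3.518, 1.8011) = 3*3.518^2 + 1*1.8011^2 = 40.3723


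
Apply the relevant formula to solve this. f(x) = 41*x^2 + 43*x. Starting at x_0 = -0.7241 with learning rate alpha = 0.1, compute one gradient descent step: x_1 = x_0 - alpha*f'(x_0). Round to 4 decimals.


We compute the gradient at x_0 and apply the update.
f'(x) = 82*x + 43
f'(-0.7241) = 82*-0.7241 + 43 = -16.3762
x_1 = -0.7241 - 0.1*-16.3762 = 0.9135


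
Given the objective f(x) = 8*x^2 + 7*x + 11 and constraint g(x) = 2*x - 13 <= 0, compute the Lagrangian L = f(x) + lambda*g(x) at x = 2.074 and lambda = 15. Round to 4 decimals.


Step 1: Evaluate f(x).
f(2.074) = 8*2.074^2 + 7*2.074 + 11 = 59.9298
Step 2: Evaluate g(x).
g(2.074) = 2*2.074 - 13 = -8.852
Step 3: Compute Lagrangian.
L = 59.9298 + 15*-8.852 = -72.8502


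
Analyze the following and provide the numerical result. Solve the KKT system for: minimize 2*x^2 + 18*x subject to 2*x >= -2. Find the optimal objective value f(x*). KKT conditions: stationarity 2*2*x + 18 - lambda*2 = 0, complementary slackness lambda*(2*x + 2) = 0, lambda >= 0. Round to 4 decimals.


Step 1: Try lambda = 0 (constraint inactive).
x_unc = -18/(2*2) = -4.5
Check: 2*-4.5 = -9.0 < -2 -- violated!
Step 2: Constraint must be active: 2*x = -2
x* = -2/2 = -1.0
lambda = (2*2*(-1.0) + 18)/2 = 7.0
Step 3: Compute optimal value.
f(x*) = 2*(-1.0)^2 + 18*(-1.0) = -16.0


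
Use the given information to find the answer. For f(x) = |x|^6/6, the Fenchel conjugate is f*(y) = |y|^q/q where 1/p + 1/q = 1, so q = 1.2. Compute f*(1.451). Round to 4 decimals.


The conjugate exponent q satisfies 1/p + 1/q = 1.
p = 6, so q = 6/(6 - 1) = 1.2
|y|^q = 1.451^1.2 = 1.5632
f*(1.451) = 1.5632 / 1.2 = 1.3026


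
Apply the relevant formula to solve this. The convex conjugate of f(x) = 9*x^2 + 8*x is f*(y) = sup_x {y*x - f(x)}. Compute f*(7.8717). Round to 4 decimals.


f*(y) = sup_x {y*x - a*x^2 - b*x} = sup_x {(y-b)*x - a*x^2}
FOC: (y - b) - 2a*x = 0 => x* = (y - b)/(2a)
x* = (7.8717 - 8)/(2*9) = -0.0071
f*(7.8717) = (y-b)^2/(4a) = (7.8717 - 8)^2/(4*9)
= 0.0165/36 = 0.0005


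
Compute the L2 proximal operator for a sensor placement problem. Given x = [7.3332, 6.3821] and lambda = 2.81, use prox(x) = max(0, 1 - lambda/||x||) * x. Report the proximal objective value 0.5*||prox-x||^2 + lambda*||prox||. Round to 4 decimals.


Step 1: Compute ||x||.
||x|| = 9.7215
Step 2: Compute scaling factor.
scale = max(0, 1 - 2.81/9.7215) = 0.7109
Step 3: prox(x) = [5.2135, 4.5373]
||prox(x)|| = 6.9115
Step 4: Proximal objective.
0.5*||prox-x||^2 = 3.9481
lambda*||prox|| = 19.4213
Total = 23.3693


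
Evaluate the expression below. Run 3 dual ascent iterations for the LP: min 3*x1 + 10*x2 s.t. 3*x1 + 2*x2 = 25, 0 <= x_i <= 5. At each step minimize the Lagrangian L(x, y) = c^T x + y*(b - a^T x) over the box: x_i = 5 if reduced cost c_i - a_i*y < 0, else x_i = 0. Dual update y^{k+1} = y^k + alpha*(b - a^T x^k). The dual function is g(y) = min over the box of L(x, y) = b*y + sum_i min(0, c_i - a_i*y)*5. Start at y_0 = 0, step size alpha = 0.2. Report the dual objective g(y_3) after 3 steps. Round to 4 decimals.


Dual ascent for LP: min 3*x1 + 10*x2, 3*x1 + 2*x2 = 25, 0 <= x_i <= 5
Step 1: y^k = 0.0, reduced costs: (3.0, 10.0)
  x^k = (0.0, 0.0), subgradient = b - a^T x = 25.0
  y^{k+1} = 0.0 + 0.2*25.0 = 5.0
Step 2: y^k = 5.0, reduced costs: (-12.0, 0.0)
  x^k = (5.0, 0.0), subgradient = b - a^T x = 10.0
  y^{k+1} = 5.0 + 0.2*10.0 = 7.0
Step 3: y^k = 7.0, reduced costs: (-18.0, -4.0)
  x^k = (5.0, 5.0), subgradient = b - a^T x = 0.0
  y^{k+1} = 7.0 + 0.2*0.0 = 7.0
Dual objective at y_3 = 7.0: reduced costs (-18.0, -4.0), box minimizer x = (5.0, 5.0)
g(y_3) = b*y + (c1 - a1*y)*x1 + (c2 - a2*y)*x2 = 25*7.0 + (-18.0)*5.0 + (-4.0)*5.0 = 175.0 - 90.0 - 20.0 = 65.0


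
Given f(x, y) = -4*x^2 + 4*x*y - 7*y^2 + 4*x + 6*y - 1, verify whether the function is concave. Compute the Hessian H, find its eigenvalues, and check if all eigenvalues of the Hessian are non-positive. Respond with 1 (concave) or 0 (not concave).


The Hessian of f(x,y) = -4*x^2 + 4*x*y - 7*y^2 + 4*x + 6*y - 1 is:
H = [[-8, 4], [4, -14]]
Trace = -8 - 14 = -22
Determinant = -8*-14 - (4)^2 = 96
Discriminant = (-22)^2 - 4*96 = 100.0
Eigenvalues: lambda_1 = -16.0, lambda_2 = -6.0
The function is concave.

1


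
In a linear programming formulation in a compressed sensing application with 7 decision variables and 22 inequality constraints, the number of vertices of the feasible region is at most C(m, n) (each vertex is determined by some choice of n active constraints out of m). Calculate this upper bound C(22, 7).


Each vertex corresponds to some choice of n active constraints out of m, so the number of vertices is at most C(m, n) = m! / (n!(m-n)!).
m = 22, n = 7
Numerator: 22 * 21 * 20 * 19 * 18 * 17 * 16
Denominator: 7! = 5040
C(22, 7) = 170544


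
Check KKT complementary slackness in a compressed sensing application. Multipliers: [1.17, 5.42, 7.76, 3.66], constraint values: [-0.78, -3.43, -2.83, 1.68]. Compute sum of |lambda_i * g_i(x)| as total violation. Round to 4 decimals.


KKT complementary slackness check:
lambda_1 * g_1 = 1.17 * -0.78 = -0.9126
lambda_2 * g_2 = 5.42 * -3.43 = -18.5906
lambda_3 * g_3 = 7.76 * -2.83 = -21.9608
lambda_4 * g_4 = 3.66 * 1.68 = 6.1488
Total violation = 0.9126 + 18.5906 + 21.9608 + 6.1488 = 47.6128


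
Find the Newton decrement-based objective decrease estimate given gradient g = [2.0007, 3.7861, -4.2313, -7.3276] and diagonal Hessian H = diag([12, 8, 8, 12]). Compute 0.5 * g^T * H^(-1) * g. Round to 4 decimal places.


Step 1: H is diagonal, so H^(-1) * g = [0.1667, 0.4733, -0.5289, -0.6106].
Step 2: g^T H^(-1) g = sum_i g_i^2 / H_ii
  = (2.0007)^2/12 + (3.7861)^2/8 + (-4.2313)^2/8 + (-7.3276)^2/12
  = 0.3336 + 1.7918 + 2.238 + 4.4745 = 8.8379
Step 3: Objective decrease = 0.5 * g^T H^(-1) g = 4.4189


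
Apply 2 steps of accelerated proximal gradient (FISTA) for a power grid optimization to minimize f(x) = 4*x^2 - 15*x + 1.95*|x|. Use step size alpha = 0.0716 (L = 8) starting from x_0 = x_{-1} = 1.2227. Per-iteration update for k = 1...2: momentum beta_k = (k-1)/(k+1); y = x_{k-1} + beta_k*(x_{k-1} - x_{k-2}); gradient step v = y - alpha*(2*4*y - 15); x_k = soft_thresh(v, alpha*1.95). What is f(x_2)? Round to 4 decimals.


FISTA on f(x) = 4*x^2 - 15*x + 1.95*|x|
L = 8, alpha = 0.0716
Iteration 1: beta = 0.0, y = 1.2227 + 0.0*(1.2227 - 1.2227) = 1.2227
  grad(y) = -5.2184, v = y - alpha*grad = 1.5963
  prox(v) = soft_thresh(1.5963, 0.1396) = 1.4567
Iteration 2: beta = 0.3333, y = 1.4567 + 0.3333*(1.4567 - 1.2227) = 1.5347
  grad(y) = -2.7222, v = y - alpha*grad = 1.7296
  prox(v) = soft_thresh(1.7296, 0.1396) = 1.59
f(x_2) = 4*1.59^2 - 15*1.59 + 1.95*|1.59| = -10.6371


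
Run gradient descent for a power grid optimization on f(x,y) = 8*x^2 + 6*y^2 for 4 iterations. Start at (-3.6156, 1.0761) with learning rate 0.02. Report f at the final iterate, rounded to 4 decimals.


Gradient descent on f(x,y) = 8*x^2 + 6*y^2.
Starting point: (-3.6156, 1.0761), alpha = 0.02
Step 1: grad_x = 2*8*-3.6156 = -57.8496, grad_y = 2*6*1.0761 = 12.9132
  x_1 = -3.6156 - 0.02*-57.8496 = -2.4586
  y_1 = 1.0761 - 0.02*12.9132 = 0.8178
Step 2: grad_x = 2*8*-2.4586 = -39.3377, grad_y = 2*6*0.8178 = 9.814
  x_2 = -2.4586 - 0.02*-39.3377 = -1.6719
  y_2 = 0.8178 - 0.02*9.814 = 0.6216
Step 3: grad_x = 2*8*-1.6719 = -26.7497, grad_y = 2*6*0.6216 = 7.4587
  x_3 = -1.6719 - 0.02*-26.7497 = -1.1369
  y_3 = 0.6216 - 0.02*7.4587 = 0.4724
Step 4: grad_x = 2*8*-1.1369 = -18.1898, grad_y = 2*6*0.4724 = 5.6686
  x_4 = -1.1369 - 0.02*-18.1898 = -0.7731
  y_4 = 0.4724 - 0.02*5.6686 = 0.359
f(-0.7731, 0.359) = 8*(-0.7731)^2 + 6*0.359^2 = 5.5544


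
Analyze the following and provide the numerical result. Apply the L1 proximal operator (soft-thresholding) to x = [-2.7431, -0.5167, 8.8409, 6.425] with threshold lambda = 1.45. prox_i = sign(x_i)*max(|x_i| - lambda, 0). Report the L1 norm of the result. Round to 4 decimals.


Soft-thresholding with lambda = 1.45:
prox(-2.7431) = sign(-2.7431)*max(|-2.7431| - 1.45, 0) = -1.2931
prox(-0.5167) = sign(-0.5167)*max(|-0.5167| - 1.45, 0) = 0.0
prox(8.8409) = sign(8.8409)*max(|8.8409| - 1.45, 0) = 7.3909
prox(6.425) = sign(6.425)*max(|6.425| - 1.45, 0) = 4.975
prox(x) = [-1.2931, 0.0, 7.3909, 4.975]
||prox(x)||_1 = 1.2931 + 0.0 + 7.3909 + 4.975 = 13.659


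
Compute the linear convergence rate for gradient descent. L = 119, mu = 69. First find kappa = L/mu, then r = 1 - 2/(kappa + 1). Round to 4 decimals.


Step 1: Compute the condition number.
kappa = L/mu = 119/69 = 1.7246
Step 2: Compute the convergence rate.
r = 1 - 2/(kappa + 1) = 1 - 2*mu/(L + mu) = (L - mu)/(L + mu) = 50/188 = 0.266


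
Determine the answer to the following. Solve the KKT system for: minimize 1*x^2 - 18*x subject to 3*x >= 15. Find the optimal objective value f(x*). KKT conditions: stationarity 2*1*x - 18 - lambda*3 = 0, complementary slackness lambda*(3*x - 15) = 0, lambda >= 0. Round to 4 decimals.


Step 1: Try lambda = 0 (constraint inactive).
Stationarity: 2*1*x - 18 = 0
x* = 18/(2*1) = 9.0
Check constraint: 3*9.0 = 27.0 >= 15 -- satisfied.
Step 2: Compute optimal value.
f(x*) = 1*9.0^2 - 18*9.0 = -81.0


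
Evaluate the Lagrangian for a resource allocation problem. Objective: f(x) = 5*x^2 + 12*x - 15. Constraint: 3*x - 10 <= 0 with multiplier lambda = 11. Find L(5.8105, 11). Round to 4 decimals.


Step 1: Evaluate f(x).
f(5.8105) = 5*5.8105^2 + 12*5.8105 - 15 = 223.5356
Step 2: Evaluate g(x).
g(5.8105) = 3*5.8105 - 10 = 7.4315
Step 3: Compute Lagrangian.
L = 223.5356 + 11*7.4315 = 305.2821


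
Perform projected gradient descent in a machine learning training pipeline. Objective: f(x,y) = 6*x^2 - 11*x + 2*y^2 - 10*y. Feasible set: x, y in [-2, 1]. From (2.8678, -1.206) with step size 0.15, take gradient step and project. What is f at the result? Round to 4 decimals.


Step 1: Compute gradient at (2.8678, -1.206).
grad_x = 2*6*2.8678 - 11 = 23.4136
grad_y = 2*2*-1.206 - 10 = -14.824
Step 2: Gradient step.
x_raw = 2.8678 - 0.15*23.4136 = -0.6442
y_raw = -1.206 - 0.15*-14.824 = 1.0176
Step 3: Project onto [-2, 1].
x_proj = clip(-0.6442) = -0.6442
y_proj = clip(1.0176) = 1.0
Step 4: Evaluate f.
f(-0.6442, 1.0) = 1.5769


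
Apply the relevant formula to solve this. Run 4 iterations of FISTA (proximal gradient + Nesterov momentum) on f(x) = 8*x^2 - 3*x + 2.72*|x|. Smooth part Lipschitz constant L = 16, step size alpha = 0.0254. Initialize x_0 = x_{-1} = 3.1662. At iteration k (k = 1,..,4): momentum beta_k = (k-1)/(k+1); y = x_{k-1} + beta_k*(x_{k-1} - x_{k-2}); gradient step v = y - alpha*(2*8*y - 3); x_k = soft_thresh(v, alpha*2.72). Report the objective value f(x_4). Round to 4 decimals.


FISTA on f(x) = 8*x^2 - 3*x + 2.72*|x|
L = 16, alpha = 0.0254
Iteration 1: beta = 0.0, y = 3.1662 + 0.0*(3.1662 - 3.1662) = 3.1662
  grad(y) = 47.6592, v = y - alpha*grad = 1.9557
  prox(v) = soft_thresh(1.9557, 0.0691) = 1.8866
Iteration 2: beta = 0.3333, y = 1.8866 + 0.3333*(1.8866 - 3.1662) = 1.46
  grad(y) = 20.3604, v = y - alpha*grad = 0.9429
  prox(v) = soft_thresh(0.9429, 0.0691) = 0.8738
Iteration 3: beta = 0.5, y = 0.8738 + 0.5*(0.8738 - 1.8866) = 0.3674
  grad(y) = 2.8782, v = y - alpha*grad = 0.2943
  prox(v) = soft_thresh(0.2943, 0.0691) = 0.2252
Iteration 4: beta = 0.6, y = 0.2252 + 0.6*(0.2252 - 0.8738) = -0.164
  grad(y) = -5.6233, v = y - alpha*grad = -0.0211
  prox(v) = soft_thresh(-0.0211, 0.0691) = 0.0
f(x_4) = 8*0.0^2 - 3*0.0 + 2.72*|0.0| = 0.0


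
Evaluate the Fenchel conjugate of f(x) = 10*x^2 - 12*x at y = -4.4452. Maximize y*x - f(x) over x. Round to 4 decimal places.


f*(y) = sup_x {y*x - a*x^2 - b*x} = sup_x {(y-b)*x - a*x^2}
FOC: (y - b) - 2a*x = 0 => x* = (y - b)/(2a)
x* = (-4.4452 + 12)/(2*10) = 0.3777
f*(-4.4452) = (y-b)^2/(4a) = (-4.4452 + 12)^2/(4*10)
= 57.075/40 = 1.4269


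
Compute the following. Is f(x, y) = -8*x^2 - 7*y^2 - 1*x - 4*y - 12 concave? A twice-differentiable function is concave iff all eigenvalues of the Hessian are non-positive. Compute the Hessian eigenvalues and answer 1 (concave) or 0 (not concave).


The Hessian of f(x,y) = -8*x^2 - 7*y^2 - 1*x - 4*y - 12 is:
H = [[-16, 0], [0, -14]]
Trace = -16 - 14 = -30
Determinant = -16*-14 - (0)^2 = 224
Discriminant = (-30)^2 - 4*224 = 4.0
Eigenvalues: lambda_1 = -16.0, lambda_2 = -14.0
The function is concave.

1


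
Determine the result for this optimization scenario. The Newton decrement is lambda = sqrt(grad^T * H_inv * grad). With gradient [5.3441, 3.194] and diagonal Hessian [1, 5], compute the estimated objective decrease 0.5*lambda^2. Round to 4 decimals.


Step 1: H is diagonal, so H^(-1) * g = [5.3441, 0.6388].
Step 2: g^T H^(-1) g = sum_i g_i^2 / H_ii
  = (5.3441)^2/1 + (3.194)^2/5
  = 28.5594 + 2.0403 = 30.5997
Step 3: Objective decrease = 0.5 * g^T H^(-1) g = 15.2999


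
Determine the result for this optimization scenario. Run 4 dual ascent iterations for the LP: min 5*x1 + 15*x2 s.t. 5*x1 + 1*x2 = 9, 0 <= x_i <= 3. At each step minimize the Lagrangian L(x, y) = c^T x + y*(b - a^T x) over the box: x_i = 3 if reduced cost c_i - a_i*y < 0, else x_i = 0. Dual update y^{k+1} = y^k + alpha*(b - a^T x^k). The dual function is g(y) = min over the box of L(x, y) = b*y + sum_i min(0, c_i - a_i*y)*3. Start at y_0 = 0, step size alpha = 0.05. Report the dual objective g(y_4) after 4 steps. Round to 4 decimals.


Dual ascent for LP: min 5*x1 + 15*x2, 5*x1 + 1*x2 = 9, 0 <= x_i <= 3
Step 1: y^k = 0.0, reduced costs: (5.0, 15.0)
  x^k = (0.0, 0.0), subgradient = b - a^T x = 9.0
  y^{k+1} = 0.0 + 0.05*9.0 = 0.45
Step 2: y^k = 0.45, reduced costs: (2.75, 14.55)
  x^k = (0.0, 0.0), subgradient = b - a^T x = 9.0
  y^{k+1} = 0.45 + 0.05*9.0 = 0.9
Step 3: y^k = 0.9, reduced costs: (0.5, 14.1)
  x^k = (0.0, 0.0), subgradient = b - a^T x = 9.0
  y^{k+1} = 0.9 + 0.05*9.0 = 1.35
Step 4: y^k = 1.35, reduced costs: (-1.75, 13.65)
  x^k = (3.0, 0.0), subgradient = b - a^T x = -6.0
  y^{k+1} = 1.35 + 0.05*-6.0 = 1.05
Dual objective at y_4 = 1.05: reduced costs (-0.25, 13.95), box minimizer x = (3.0, 0.0)
g(y_4) = b*y + (c1 - a1*y)*x1 + (c2 - a2*y)*x2 = 9*1.05 + (-0.25)*3.0 + 13.95*0.0 = 9.45 - 0.75 + 0.0 = 8.7


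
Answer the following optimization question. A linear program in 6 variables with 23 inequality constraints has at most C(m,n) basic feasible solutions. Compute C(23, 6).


Each vertex corresponds to some choice of n active constraints out of m, so the number of vertices is at most C(m, n) = m! / (n!(m-n)!).
m = 23, n = 6
Numerator: 23 * 22 * 21 * 20 * 19 * 18
Denominator: 6! = 720
C(23, 6) = 100947


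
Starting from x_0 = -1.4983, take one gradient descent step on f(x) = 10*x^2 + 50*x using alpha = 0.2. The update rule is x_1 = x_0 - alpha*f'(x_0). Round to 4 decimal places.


We compute the gradient at x_0 and apply the update.
f'(x) = 20*x + 50
f'(-1.4983) = 20*-1.4983 + 50 = 20.034
x_1 = -1.4983 - 0.2*20.034 = -5.5051


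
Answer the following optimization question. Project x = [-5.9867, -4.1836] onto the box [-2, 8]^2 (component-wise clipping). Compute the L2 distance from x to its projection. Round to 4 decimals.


Project each component onto [-2, 8].
clip(-5.9867) = -2.0, clip(-4.1836) = -2.0
Projection = [-2.0, -2.0]
Squared diffs: [15.8938, 4.7681]
Distance = sqrt(20.6619) = 4.5455


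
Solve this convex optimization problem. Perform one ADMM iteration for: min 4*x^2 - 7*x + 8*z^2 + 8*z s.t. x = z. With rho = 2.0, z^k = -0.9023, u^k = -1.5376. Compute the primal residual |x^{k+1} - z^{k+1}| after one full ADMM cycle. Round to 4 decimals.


ADMM iteration with rho = 2.0, z^k = -0.9023, u^k = -1.5376
Step 1: x-update.
Minimize 4*x^2 - 7*x + (2.0/2)*(x + 0.9023 - 1.5376)^2
FOC: (2*4 + 2.0)*x = 7 + 2.0*(-0.9023 + 1.5376)
x^{k+1} = 0.8271
Step 2: z-update.
Minimize 8*z^2 + 8*z + (2.0/2)*(0.8271 - z - 1.5376)^2
FOC: (2*8 + 2.0)*z = -8 + 2.0*(0.8271 - 1.5376)
z^{k+1} = -0.5234
Step 3: u-update.
u^{k+1} = -1.5376 + 0.8271 + 0.5234 = -0.1871
Step 4: Primal residual = |0.8271 + 0.5234| = 1.3505


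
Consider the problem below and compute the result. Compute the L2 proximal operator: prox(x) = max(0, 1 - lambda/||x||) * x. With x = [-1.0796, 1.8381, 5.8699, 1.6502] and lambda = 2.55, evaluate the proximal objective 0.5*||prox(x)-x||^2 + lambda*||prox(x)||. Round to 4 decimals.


Step 1: Compute ||x||.
||x|| = 6.4593
Step 2: Compute scaling factor.
scale = max(0, 1 - 2.55/6.4593) = 0.6052
Step 3: prox(x) = [-0.6534, 1.1125, 3.5526, 0.9987]
||prox(x)|| = 3.9093
Step 4: Proximal objective.
0.5*||prox-x||^2 = 3.2513
lambda*||prox|| = 9.9687
Total = 13.2201


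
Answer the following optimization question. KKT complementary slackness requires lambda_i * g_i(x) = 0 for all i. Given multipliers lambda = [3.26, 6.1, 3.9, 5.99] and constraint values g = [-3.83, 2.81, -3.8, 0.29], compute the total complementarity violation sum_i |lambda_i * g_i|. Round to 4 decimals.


KKT complementary slackness check:
lambda_1 * g_1 = 3.26 * -3.83 = -12.4858
lambda_2 * g_2 = 6.1 * 2.81 = 17.141
lambda_3 * g_3 = 3.9 * -3.8 = -14.82
lambda_4 * g_4 = 5.99 * 0.29 = 1.7371
Total violation = 12.4858 + 17.141 + 14.82 + 1.7371 = 46.1839


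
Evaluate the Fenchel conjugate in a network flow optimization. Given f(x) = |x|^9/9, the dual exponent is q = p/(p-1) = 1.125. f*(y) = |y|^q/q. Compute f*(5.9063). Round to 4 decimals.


The conjugate exponent q satisfies 1/p + 1/q = 1.
p = 9, so q = 9/(9 - 1) = 1.125
|y|^q = 5.9063^1.125 = 7.3745
f*(5.9063) = 7.3745 / 1.125 = 6.5551


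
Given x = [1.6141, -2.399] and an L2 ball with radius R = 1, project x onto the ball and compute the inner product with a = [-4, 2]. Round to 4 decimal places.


Step 1: Compute ||x|| (intermediates to 6 decimals).
||x|| = sqrt(1.6141^2 + (-2.399)^2) = 2.891456
Step 2: Project.
Since ||x|| > R, scale = R/||x|| = 1/2.891456 = 0.345847, proj(x) = scale * x
proj(x) = [0.558232, -0.829687]
Step 3: Dot product.
a^T * proj(x) = -4*0.558232 + 2*(-0.829687) = -3.8923


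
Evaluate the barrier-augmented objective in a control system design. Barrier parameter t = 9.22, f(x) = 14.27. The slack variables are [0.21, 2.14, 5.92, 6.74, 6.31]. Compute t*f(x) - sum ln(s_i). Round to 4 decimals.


Step 1: Compute log-barrier.
ln values: [-1.5606, 0.7608, 1.7783, 1.9081, 1.8421]
phi = -(-1.5606 + 0.7608 + 1.7783 + 1.9081 + 1.8421) = -4.7287
Step 2: Compute augmented objective.
t*f(x) = 9.22*14.27 = 131.5694
Total = 131.5694 - 4.7287 = 126.8407


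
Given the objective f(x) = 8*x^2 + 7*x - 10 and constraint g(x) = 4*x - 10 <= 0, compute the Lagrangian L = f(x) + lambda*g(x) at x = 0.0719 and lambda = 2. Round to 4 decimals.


Step 1: Evaluate f(x).
f(0.0719) = 8*0.0719^2 + 7*0.0719 - 10 = -9.4553
Step 2: Evaluate g(x).
g(0.0719) = 4*0.0719 - 10 = -9.7124
Step 3: Compute Lagrangian.
L = -9.4553 + 2*-9.7124 = -28.8801


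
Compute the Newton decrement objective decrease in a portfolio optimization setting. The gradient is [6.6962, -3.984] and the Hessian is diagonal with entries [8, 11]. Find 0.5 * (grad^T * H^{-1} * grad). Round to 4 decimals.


Step 1: H is diagonal, so H^(-1) * g = [0.837, -0.3622].
Step 2: g^T H^(-1) g = sum_i g_i^2 / H_ii
  = (6.6962)^2/8 + (-3.984)^2/11
  = 5.6049 + 1.4429 = 7.0478
Step 3: Objective decrease = 0.5 * g^T H^(-1) g = 3.5239


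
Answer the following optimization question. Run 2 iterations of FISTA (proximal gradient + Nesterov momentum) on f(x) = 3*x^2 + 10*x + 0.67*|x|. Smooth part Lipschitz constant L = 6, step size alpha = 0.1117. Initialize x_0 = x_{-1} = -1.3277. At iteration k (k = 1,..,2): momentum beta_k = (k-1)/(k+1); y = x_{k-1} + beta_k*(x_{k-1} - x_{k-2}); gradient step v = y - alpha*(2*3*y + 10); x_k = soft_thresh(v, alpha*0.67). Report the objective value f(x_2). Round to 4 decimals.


FISTA on f(x) = 3*x^2 + 10*x + 0.67*|x|
L = 6, alpha = 0.1117
Iteration 1: beta = 0.0, y = -1.3277 + 0.0*(-1.3277 + 1.3277) = -1.3277
  grad(y) = 2.0338, v = y - alpha*grad = -1.5549
  prox(v) = soft_thresh(-1.5549, 0.0748) = -1.48
Iteration 2: beta = 0.3333, y = -1.48 + 0.3333*(-1.48 + 1.3277) = -1.5308
  grad(y) = 0.8151, v = y - alpha*grad = -1.6219
  prox(v) = soft_thresh(-1.6219, 0.0748) = -1.547
f(x_2) = 3*(-1.547)^2 + 10*(-1.547) + 0.67*|-1.547| = -7.2539


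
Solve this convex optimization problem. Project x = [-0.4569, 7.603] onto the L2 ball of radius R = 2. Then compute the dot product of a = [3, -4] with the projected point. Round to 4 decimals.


Step 1: Compute ||x|| (intermediates to 6 decimals).
||x|| = sqrt((-0.4569)^2 + 7.603^2) = 7.616716
Step 2: Project.
Since ||x|| > R, scale = R/||x|| = 2/7.616716 = 0.26258, proj(x) = scale * x
proj(x) = [-0.119973, 1.996396]
Step 3: Dot product.
a^T * proj(x) = 3*(-0.119973) - 4*1.996396 = -8.3455


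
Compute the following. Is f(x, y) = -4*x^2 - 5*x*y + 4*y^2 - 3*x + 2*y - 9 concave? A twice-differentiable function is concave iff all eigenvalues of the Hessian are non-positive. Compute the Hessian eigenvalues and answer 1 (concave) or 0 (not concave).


The Hessian of f(x,y) = -4*x^2 - 5*x*y + 4*y^2 - 3*x + 2*y - 9 is:
H = [[-8, -5], [-5, 8]]
Trace = -8 + 8 = 0
Determinant = -8*8 - (-5)^2 = -89
Discriminant = (0)^2 - 4*-89 = 356.0
Eigenvalues: lambda_1 = -9.434, lambda_2 = 9.434
The function is not concave.

0


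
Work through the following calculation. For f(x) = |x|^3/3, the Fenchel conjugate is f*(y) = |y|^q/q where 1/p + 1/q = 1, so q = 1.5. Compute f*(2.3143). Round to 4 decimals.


The conjugate exponent q satisfies 1/p + 1/q = 1.
p = 3, so q = 3/(3 - 1) = 1.5
|y|^q = 2.3143^1.5 = 3.5207
f*(2.3143) = 3.5207 / 1.5 = 2.3471


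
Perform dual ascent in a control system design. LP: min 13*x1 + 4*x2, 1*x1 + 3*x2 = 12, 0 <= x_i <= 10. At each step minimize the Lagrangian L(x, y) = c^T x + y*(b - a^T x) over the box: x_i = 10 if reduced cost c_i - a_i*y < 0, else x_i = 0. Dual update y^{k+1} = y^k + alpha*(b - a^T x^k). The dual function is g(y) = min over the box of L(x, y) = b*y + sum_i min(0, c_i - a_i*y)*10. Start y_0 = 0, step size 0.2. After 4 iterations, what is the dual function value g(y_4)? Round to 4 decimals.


Dual ascent for LP: min 13*x1 + 4*x2, 1*x1 + 3*x2 = 12, 0 <= x_i <= 10
Step 1: y^k = 0.0, reduced costs: (13.0, 4.0)
  x^k = (0.0, 0.0), subgradient = b - a^T x = 12.0
  y^{k+1} = 0.0 + 0.2*12.0 = 2.4
Step 2: y^k = 2.4, reduced costs: (10.6, -3.2)
  x^k = (0.0, 10.0), subgradient = b - a^T x = -18.0
  y^{k+1} = 2.4 + 0.2*-18.0 = -1.2
Step 3: y^k = -1.2, reduced costs: (14.2, 7.6)
  x^k = (0.0, 0.0), subgradient = b - a^T x = 12.0
  y^{k+1} = -1.2 + 0.2*12.0 = 1.2
Step 4: y^k = 1.2, reduced costs: (11.8, 0.4)
  x^k = (0.0, 0.0), subgradient = b - a^T x = 12.0
  y^{k+1} = 1.2 + 0.2*12.0 = 3.6
Dual objective at y_4 = 3.6: reduced costs (9.4, -6.8), box minimizer x = (0.0, 10.0)
g(y_4) = b*y + (c1 - a1*y)*x1 + (c2 - a2*y)*x2 = 12*3.6 + 9.4*0.0 + (-6.8)*10.0 = 43.2 + 0.0 - 68.0 = -24.8


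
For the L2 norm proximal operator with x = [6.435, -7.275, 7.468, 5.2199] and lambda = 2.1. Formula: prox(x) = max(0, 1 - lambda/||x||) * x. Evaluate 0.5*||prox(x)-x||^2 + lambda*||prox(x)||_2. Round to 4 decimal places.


Step 1: Compute ||x||.
||x|| = 13.3174
Step 2: Compute scaling factor.
scale = max(0, 1 - 2.1/13.3174) = 0.8423
Step 3: prox(x) = [5.4203, -6.1278, 6.2904, 4.3968]
||prox(x)|| = 11.2174
Step 4: Proximal objective.
0.5*||prox-x||^2 = 2.205
lambda*||prox|| = 23.5565
Total = 25.7615


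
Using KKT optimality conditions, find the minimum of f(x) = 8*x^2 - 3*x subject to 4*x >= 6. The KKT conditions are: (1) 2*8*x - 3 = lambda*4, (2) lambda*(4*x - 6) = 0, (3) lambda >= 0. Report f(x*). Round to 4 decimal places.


Step 1: Try lambda = 0 (constraint inactive).
x_unc = 3/(2*8) = 0.1875
Check: 4*0.1875 = 0.75 < 6 -- violated!
Step 2: Constraint must be active: 4*x = 6
x* = 6/4 = 1.5
lambda = (2*8*1.5 - 3)/4 = 5.25
Step 3: Compute optimal value.
f(x*) = 8*1.5^2 - 3*1.5 = 13.5


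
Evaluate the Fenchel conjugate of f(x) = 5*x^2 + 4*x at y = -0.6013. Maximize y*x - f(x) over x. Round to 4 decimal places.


f*(y) = sup_x {y*x - a*x^2 - b*x} = sup_x {(y-b)*x - a*x^2}
FOC: (y - b) - 2a*x = 0 => x* = (y - b)/(2a)
x* = (-0.6013 - 4)/(2*5) = -0.4601
f*(-0.6013) = (y-b)^2/(4a) = (-0.6013 - 4)^2/(4*5)
= 21.172/20 = 1.0586


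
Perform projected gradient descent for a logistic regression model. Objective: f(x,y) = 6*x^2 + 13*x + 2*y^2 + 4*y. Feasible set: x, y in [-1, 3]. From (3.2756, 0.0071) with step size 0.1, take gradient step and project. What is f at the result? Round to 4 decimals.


Step 1: Compute gradient at (3.2756, 0.0071).
grad_x = 2*6*3.2756 + 13 = 52.3072
grad_y = 2*2*0.0071 + 4 = 4.0284
Step 2: Gradient step.
x_raw = 3.2756 - 0.1*52.3072 = -1.9551
y_raw = 0.0071 - 0.1*4.0284 = -0.3957
Step 3: Project onto [-1, 3].
x_proj = clip(-1.9551) = -1.0
y_proj = clip(-0.3957) = -0.3957
Step 4: Evaluate f.
f(-1.0, -0.3957) = -8.2697


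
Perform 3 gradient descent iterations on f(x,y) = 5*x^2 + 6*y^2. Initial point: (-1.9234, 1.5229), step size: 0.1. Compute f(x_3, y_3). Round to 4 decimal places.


Gradient descent on f(x,y) = 5*x^2 + 6*y^2.
Starting point: (-1.9234, 1.5229), alpha = 0.1
Step 1: grad_x = 2*5*-1.9234 = -19.234, grad_y = 2*6*1.5229 = 18.2748
  x_1 = -1.9234 - 0.1*-19.234 = 0.0
  y_1 = 1.5229 - 0.1*18.2748 = -0.3046
Step 2: grad_x = 2*5*0.0 = 0.0, grad_y = 2*6*-0.3046 = -3.655
  x_2 = 0.0 - 0.1*0.0 = 0.0
  y_2 = -0.3046 - 0.1*-3.655 = 0.0609
Step 3: grad_x = 2*5*0.0 = 0.0, grad_y = 2*6*0.0609 = 0.731
  x_3 = 0.0 - 0.1*0.0 = 0.0
  y_3 = 0.0609 - 0.1*0.731 = -0.0122
f(0.0, -0.0122) = 5*0.0^2 + 6*(-0.0122)^2 = 0.0009


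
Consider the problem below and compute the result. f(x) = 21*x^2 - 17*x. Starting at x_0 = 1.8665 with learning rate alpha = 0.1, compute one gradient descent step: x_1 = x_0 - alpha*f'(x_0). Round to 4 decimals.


We compute the gradient at x_0 and apply the update.
f'(x) = 42*x - 17
f'(1.8665) = 42*1.8665 - 17 = 61.393
x_1 = 1.8665 - 0.1*61.393 = -4.2728


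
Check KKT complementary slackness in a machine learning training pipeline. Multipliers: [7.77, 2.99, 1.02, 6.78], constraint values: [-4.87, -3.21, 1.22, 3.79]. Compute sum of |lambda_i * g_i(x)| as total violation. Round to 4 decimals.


KKT complementary slackness check:
lambda_1 * g_1 = 7.77 * -4.87 = -37.8399
lambda_2 * g_2 = 2.99 * -3.21 = -9.5979
lambda_3 * g_3 = 1.02 * 1.22 = 1.2444
lambda_4 * g_4 = 6.78 * 3.79 = 25.6962
Total violation = 37.8399 + 9.5979 + 1.2444 + 25.6962 = 74.3784


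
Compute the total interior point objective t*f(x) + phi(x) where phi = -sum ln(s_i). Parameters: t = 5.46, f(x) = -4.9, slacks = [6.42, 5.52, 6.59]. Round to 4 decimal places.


Step 1: Compute log-barrier.
ln values: [1.8594, 1.7084, 1.8856]
phi = -(1.8594 + 1.7084 + 1.8856) = -5.4533
Step 2: Compute augmented objective.
t*f(x) = 5.46*-4.9 = -26.754
Total = -26.754 - 5.4533 = -32.2073


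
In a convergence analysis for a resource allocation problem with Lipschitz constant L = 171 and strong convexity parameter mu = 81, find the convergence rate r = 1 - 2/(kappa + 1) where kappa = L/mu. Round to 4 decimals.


Step 1: Compute the condition number.
kappa = L/mu = 171/81 = 2.1111
Step 2: Compute the convergence rate.
r = 1 - 2/(kappa + 1) = 1 - 2*mu/(L + mu) = (L - mu)/(L + mu) = 90/252 = 0.3571


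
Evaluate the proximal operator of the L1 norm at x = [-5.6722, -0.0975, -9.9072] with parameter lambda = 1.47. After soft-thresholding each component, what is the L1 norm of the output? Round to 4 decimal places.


Soft-thresholding with lambda = 1.47:
prox(-5.6722) = sign(-5.6722)*max(|-5.6722| - 1.47, 0) = -4.2022
prox(-0.0975) = sign(-0.0975)*max(|-0.0975| - 1.47, 0) = 0.0
prox(-9.9072) = sign(-9.9072)*max(|-9.9072| - 1.47, 0) = -8.4372
prox(x) = [-4.2022, 0.0, -8.4372]
||prox(x)||_1 = 4.2022 + 0.0 + 8.4372 = 12.6394


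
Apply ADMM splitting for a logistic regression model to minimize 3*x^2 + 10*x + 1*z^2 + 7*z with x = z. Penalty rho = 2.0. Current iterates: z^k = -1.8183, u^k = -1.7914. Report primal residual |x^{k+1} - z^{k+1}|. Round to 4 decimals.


ADMM iteration with rho = 2.0, z^k = -1.8183, u^k = -1.7914
Step 1: x-update.
Minimize 3*x^2 + 10*x + (2.0/2)*(x + 1.8183 - 1.7914)^2
FOC: (2*3 + 2.0)*x = -10 + 2.0*(-1.8183 + 1.7914)
x^{k+1} = -1.2567
Step 2: z-update.
Minimize 1*z^2 + 7*z + (2.0/2)*(-1.2567 - z - 1.7914)^2
FOC: (2*1 + 2.0)*z = -7 + 2.0*(-1.2567 - 1.7914)
z^{k+1} = -3.2741
Step 3: u-update.
u^{k+1} = -1.7914 - 1.2567 + 3.2741 = 0.2259
Step 4: Primal residual = |-1.2567 + 3.2741| = 2.0173


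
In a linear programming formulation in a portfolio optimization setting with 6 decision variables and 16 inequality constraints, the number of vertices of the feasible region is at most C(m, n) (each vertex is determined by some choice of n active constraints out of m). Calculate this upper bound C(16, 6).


Each vertex corresponds to some choice of n active constraints out of m, so the number of vertices is at most C(m, n) = m! / (n!(m-n)!).
m = 16, n = 6
Numerator: 16 * 15 * 14 * 13 * 12 * 11
Denominator: 6! = 720
C(16, 6) = 8008


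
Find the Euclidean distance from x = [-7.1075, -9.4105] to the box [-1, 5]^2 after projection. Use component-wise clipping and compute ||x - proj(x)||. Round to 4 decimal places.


Project each component onto [-1, 5].
clip(-7.1075) = -1.0, clip(-9.4105) = -1.0
Projection = [-1.0, -1.0]
Squared diffs: [37.3016, 70.7365]
Distance = sqrt(108.0381) = 10.3941


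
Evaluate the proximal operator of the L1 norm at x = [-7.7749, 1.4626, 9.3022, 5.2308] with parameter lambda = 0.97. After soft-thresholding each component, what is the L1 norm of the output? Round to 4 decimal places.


Soft-thresholding with lambda = 0.97:
prox(-7.7749) = sign(-7.7749)*max(|-7.7749| - 0.97, 0) = -6.8049
prox(1.4626) = sign(1.4626)*max(|1.4626| - 0.97, 0) = 0.4926
prox(9.3022) = sign(9.3022)*max(|9.3022| - 0.97, 0) = 8.3322
prox(5.2308) = sign(5.2308)*max(|5.2308| - 0.97, 0) = 4.2608
prox(x) = [-6.8049, 0.4926, 8.3322, 4.2608]
||prox(x)||_1 = 6.8049 + 0.4926 + 8.3322 + 4.2608 = 19.8905


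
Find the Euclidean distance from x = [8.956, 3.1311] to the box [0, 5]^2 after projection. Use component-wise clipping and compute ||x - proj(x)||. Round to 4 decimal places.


Project each component onto [0, 5].
clip(8.956) = 5.0, clip(3.1311) = 3.1311
Projection = [5.0, 3.1311]
Squared diffs: [15.6499, 0.0]
Distance = sqrt(15.6499) = 3.956


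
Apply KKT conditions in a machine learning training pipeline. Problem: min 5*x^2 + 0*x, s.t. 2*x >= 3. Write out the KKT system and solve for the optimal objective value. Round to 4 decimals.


Step 1: Try lambda = 0 (constraint inactive).
x_unc = 0/(2*5) = 0.0
Check: 2*0.0 = 0.0 < 3 -- violated!
Step 2: Constraint must be active: 2*x = 3
x* = 3/2 = 1.5
lambda = (2*5*1.5 + 0)/2 = 7.5
Step 3: Compute optimal value.
f(x*) = 5*1.5^2 + 0*1.5 = 11.25


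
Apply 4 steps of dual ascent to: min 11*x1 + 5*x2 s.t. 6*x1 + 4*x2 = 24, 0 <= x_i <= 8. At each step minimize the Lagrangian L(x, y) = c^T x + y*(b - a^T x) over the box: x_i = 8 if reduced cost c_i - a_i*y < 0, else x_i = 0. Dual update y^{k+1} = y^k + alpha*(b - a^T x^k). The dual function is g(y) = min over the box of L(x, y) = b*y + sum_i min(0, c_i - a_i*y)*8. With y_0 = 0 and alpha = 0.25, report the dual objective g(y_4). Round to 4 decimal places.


Dual ascent for LP: min 11*x1 + 5*x2, 6*x1 + 4*x2 = 24, 0 <= x_i <= 8
Step 1: y^k = 0.0, reduced costs: (11.0, 5.0)
  x^k = (0.0, 0.0), subgradient = b - a^T x = 24.0
  y^{k+1} = 0.0 + 0.25*24.0 = 6.0
Step 2: y^k = 6.0, reduced costs: (-25.0, -19.0)
  x^k = (8.0, 8.0), subgradient = b - a^T x = -56.0
  y^{k+1} = 6.0 + 0.25*-56.0 = -8.0
Step 3: y^k = -8.0, reduced costs: (59.0, 37.0)
  x^k = (0.0, 0.0), subgradient = b - a^T x = 24.0
  y^{k+1} = -8.0 + 0.25*24.0 = -2.0
Step 4: y^k = -2.0, reduced costs: (23.0, 13.0)
  x^k = (0.0, 0.0), subgradient = b - a^T x = 24.0
  y^{k+1} = -2.0 + 0.25*24.0 = 4.0
Dual objective at y_4 = 4.0: reduced costs (-13.0, -11.0), box minimizer x = (8.0, 8.0)
g(y_4) = b*y + (c1 - a1*y)*x1 + (c2 - a2*y)*x2 = 24*4.0 + (-13.0)*8.0 + (-11.0)*8.0 = 96.0 - 104.0 - 88.0 = -96.0
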